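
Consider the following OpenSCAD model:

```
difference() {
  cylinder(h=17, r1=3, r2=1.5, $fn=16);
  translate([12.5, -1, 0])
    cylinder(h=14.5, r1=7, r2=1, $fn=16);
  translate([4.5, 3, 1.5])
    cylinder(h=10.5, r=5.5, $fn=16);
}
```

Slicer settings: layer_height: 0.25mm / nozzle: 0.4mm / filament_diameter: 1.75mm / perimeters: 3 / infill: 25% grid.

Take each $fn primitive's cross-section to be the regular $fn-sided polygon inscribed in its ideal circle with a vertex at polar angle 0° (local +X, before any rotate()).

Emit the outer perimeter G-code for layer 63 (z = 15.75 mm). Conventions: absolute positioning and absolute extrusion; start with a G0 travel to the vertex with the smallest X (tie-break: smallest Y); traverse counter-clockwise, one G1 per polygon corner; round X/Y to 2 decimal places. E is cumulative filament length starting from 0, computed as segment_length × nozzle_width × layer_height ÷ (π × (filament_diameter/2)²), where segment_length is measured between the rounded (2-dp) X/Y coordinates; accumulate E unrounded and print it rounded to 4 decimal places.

G0 X-1.61 Y0.00 Z15.75
G1 X-1.49 Y-0.62 E0.0263
G1 X-1.14 Y-1.14 E0.0523
G1 X-0.62 Y-1.49 E0.0784
G1 X0.00 Y-1.61 E0.1046
G1 X0.62 Y-1.49 E0.1309
G1 X1.14 Y-1.14 E0.1569
G1 X1.49 Y-0.62 E0.1830
G1 X1.61 Y0.00 E0.2093
G1 X1.49 Y0.62 E0.2355
G1 X1.14 Y1.14 E0.2616
G1 X0.62 Y1.49 E0.2876
G1 X0.00 Y1.61 E0.3139
G1 X-0.62 Y1.49 E0.3401
G1 X-1.14 Y1.14 E0.3662
G1 X-1.49 Y0.62 E0.3923
G1 X-1.61 Y0.00 E0.4185

At z = 15.75 mm: the cone (r1=3→r2=1.5) has section circumradius 1.610 here — a regular 16-gon; the cone at (12.5, -1) is absent (z outside [0, 14.5]); the cylinder at (4.5, 3) does not reach this height (z outside [1.5, 12]); Taking the first minus the rest: none of the subtracted shapes is present at this height, so the cone is unchanged — 1 connected region. The outline is a single polygon with 16 vertices. Extrusion per mm of travel: 0.4 × 0.25 / (π × 0.875²) = 0.041575. Accumulating E over each segment gives final E = 0.4185.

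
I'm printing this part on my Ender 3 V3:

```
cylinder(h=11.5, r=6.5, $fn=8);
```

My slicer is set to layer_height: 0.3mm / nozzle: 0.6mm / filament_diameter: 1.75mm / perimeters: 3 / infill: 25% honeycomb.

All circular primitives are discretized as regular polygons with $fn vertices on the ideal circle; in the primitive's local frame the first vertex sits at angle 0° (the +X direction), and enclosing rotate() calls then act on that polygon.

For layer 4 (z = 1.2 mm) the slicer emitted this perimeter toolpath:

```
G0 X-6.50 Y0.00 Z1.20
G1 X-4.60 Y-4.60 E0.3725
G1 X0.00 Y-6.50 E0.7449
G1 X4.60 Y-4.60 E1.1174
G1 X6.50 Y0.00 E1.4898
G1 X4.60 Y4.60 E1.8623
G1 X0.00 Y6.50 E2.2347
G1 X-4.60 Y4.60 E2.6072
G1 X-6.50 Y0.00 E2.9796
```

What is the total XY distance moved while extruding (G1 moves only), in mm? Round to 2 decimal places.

39.82 mm

Sum the Euclidean lengths of each G1 segment: total = 39.82 mm.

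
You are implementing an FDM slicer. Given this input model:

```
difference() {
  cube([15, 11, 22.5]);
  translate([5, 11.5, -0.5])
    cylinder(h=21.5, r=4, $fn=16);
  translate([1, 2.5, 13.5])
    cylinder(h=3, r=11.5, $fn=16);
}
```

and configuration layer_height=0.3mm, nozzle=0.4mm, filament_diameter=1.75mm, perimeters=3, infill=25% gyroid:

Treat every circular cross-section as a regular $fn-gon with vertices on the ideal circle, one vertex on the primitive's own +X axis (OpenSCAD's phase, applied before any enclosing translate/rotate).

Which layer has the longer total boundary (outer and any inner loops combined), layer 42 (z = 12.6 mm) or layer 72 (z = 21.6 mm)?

Layer 42 (z = 12.6): the 15×11 cube contributes its full rectangle (perimeter 52.00 mm); the r=4 cylinder at (5, 11.5) gives a regular 16-gon of circumradius 4 (constant along its height) (perimeter = 2·16·4.000·sin(180°/16) = 24.97 mm); the cylinder at (1, 2.5) is not intersected at this z (z outside [13.5, 16.5]); Taking the first minus the rest: starting from the 15×11 cube, the r=4 cylinder at (5, 11.5) partially overlaps it — only the 20.54 mm² overlap (of its 48.98 mm²) is removed, clipping the outline — boundary = 55.67 mm. So its perimeter = 55.67 mm. Layer 72 (z = 21.6): the 15×11 cube contributes its full rectangle (perimeter 52.00 mm); the cylinder at (5, 11.5) does not reach this height (z outside [-0.5, 21]); the cylinder at (1, 2.5) does not reach this height (z outside [13.5, 16.5]); Taking the first minus the rest: none of the subtracted shapes is present at this height, so the 15×11 cube is unchanged — boundary = 52.00 mm. So its perimeter = 52.00 mm. Layer 42 is larger (55.67 vs 52.00 mm).

layer 42 (z = 12.6 mm)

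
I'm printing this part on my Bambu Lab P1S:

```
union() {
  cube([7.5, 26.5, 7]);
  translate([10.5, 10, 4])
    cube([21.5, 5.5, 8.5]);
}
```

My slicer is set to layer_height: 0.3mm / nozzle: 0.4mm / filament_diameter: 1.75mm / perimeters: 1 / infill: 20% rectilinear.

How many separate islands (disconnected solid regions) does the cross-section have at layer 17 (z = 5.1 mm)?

At z = 5.1 mm: the cube is present — its section is the full 7.5×26.5 rectangle; the cube at (10.5, 10) is present — its section is the full 21.5×5.5 rectangle; Merging all regions: the 2 present regions are separate (no shared area or edge), so areas and boundary lengths simply add and each stays a separate island — 2 connected regions. Overall, the cross-section has 2 separate islands. Island count = 2.

2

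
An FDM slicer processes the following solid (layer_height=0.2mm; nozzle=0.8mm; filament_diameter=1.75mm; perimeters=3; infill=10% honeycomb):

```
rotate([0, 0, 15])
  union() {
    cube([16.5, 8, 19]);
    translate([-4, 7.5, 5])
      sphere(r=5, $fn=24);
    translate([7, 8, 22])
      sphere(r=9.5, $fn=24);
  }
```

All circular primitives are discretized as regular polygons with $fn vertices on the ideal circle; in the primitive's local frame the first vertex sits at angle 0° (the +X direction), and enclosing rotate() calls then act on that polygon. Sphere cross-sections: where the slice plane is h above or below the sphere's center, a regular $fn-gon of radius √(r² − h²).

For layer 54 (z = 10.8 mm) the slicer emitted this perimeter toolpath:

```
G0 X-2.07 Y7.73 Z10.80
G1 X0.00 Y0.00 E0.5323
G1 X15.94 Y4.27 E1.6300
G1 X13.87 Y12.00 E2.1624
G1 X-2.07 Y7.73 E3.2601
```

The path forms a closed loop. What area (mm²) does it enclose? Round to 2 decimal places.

Apply the shoelace formula to the sequence of (X, Y) vertices; enclosed area = 132.06 mm².

132.06 mm²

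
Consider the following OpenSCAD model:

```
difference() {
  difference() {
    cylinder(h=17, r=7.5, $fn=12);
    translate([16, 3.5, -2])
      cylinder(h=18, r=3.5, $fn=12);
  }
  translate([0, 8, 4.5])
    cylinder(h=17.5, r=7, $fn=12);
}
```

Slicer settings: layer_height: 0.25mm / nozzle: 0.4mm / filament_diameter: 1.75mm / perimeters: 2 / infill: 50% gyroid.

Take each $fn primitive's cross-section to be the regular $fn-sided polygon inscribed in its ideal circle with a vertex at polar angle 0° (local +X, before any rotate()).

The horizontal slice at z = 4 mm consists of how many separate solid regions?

At z = 4 mm: the cylinder: section is a regular 12-gon, circumradius r=7.5; the cylinder at (16, 3.5): section is a regular 12-gon, circumradius r=3.5; After the difference (first − rest): starting from the r=7.5 cylinder, the r=3.5 cylinder at (16, 3.5) misses the remaining region (no effect) — 1 connected region; the cylinder at (0, 8) is absent (z outside [4.5, 22]); After the difference (first − rest): none of the subtracted shapes is present at this height, so the result so far is unchanged — 1 connected region. The result has 1 disconnected region.

1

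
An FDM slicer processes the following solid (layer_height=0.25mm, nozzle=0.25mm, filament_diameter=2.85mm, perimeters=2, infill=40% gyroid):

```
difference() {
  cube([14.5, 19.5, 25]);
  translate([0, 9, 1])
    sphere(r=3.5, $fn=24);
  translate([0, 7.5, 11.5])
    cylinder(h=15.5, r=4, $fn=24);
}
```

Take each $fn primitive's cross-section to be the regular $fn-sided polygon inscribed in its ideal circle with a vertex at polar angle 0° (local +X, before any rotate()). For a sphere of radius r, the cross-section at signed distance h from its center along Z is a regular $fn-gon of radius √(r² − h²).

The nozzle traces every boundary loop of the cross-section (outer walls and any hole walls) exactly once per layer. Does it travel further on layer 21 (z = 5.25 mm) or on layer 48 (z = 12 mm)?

layer 48 (z = 12 mm)

Layer 21 (z = 5.25): the cube is present — its section is the full 14.5×19.5 rectangle (perimeter 68.00 mm); the sphere at (0, 9) is not intersected at this z (|z−center|=4.250 > r=3.5); the cylinder at (0, 7.5) is absent (z outside [11.5, 27]); Taking the first minus the rest: none of the subtracted shapes is present at this height, so the 14.5×19.5 cube is unchanged — boundary = 68.00 mm. So its perimeter = 68.00 mm. Layer 48 (z = 12): the cube is present — its section is the full 14.5×19.5 rectangle (perimeter 68.00 mm); the sphere at (0, 9) is absent (|z−center|=11.000 > r=3.5); the r=4 cylinder at (0, 7.5) contributes a regular 24-gon of circumradius 4 (perimeter = 2·24·4.000·sin(180°/24) = 25.06 mm); After the difference (first − rest): starting from the 14.5×19.5 cube, the r=4 cylinder at (0, 7.5) partially overlaps it — only the 24.85 mm² overlap (of its 49.69 mm²) is removed, clipping the outline — boundary = 72.53 mm. So its perimeter = 72.53 mm. Layer 48 is larger (72.53 vs 68.00 mm).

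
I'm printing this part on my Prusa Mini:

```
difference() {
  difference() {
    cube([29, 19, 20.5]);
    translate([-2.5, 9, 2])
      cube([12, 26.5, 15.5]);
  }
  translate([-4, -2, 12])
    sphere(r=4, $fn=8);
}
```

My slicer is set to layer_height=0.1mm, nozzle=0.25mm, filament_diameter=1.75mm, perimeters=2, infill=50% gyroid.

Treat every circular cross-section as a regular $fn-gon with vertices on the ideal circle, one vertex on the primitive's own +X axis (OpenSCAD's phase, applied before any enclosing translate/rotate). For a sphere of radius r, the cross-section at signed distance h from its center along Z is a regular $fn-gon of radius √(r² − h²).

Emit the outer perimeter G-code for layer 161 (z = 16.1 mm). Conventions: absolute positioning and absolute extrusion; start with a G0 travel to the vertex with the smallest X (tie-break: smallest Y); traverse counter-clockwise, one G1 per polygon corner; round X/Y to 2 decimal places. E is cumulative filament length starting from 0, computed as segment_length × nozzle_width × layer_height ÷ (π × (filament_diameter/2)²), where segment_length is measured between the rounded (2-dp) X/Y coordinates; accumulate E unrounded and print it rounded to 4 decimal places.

At z = 16.1 mm: the cube (footprint 29×19) is included at this height; the cube at (-2.5, 9) (footprint 12×26.5) is included at this height; Taking the first minus the rest: starting from the 29×19 cube, the 12×26.5 cube at (-2.5, 9) partially overlaps it — only the 95.00 mm² overlap (of its 318.00 mm²) is removed, clipping the outline — 1 connected region; the sphere at (-4, -2) does not reach this height (|z−center|=4.100 > r=4); Taking the first minus the rest: none of the subtracted shapes is present at this height, so the result so far is unchanged — 1 connected region. The outline is a single polygon with 6 vertices. Extrusion per mm of travel: 0.25 × 0.1 / (π × 0.875²) = 0.010394. Accumulating E over each segment gives final E = 0.9978.

G0 X0.00 Y0.00 Z16.10
G1 X29.00 Y0.00 E0.3014
G1 X29.00 Y19.00 E0.4989
G1 X9.50 Y19.00 E0.7016
G1 X9.50 Y9.00 E0.8055
G1 X0.00 Y9.00 E0.9043
G1 X0.00 Y0.00 E0.9978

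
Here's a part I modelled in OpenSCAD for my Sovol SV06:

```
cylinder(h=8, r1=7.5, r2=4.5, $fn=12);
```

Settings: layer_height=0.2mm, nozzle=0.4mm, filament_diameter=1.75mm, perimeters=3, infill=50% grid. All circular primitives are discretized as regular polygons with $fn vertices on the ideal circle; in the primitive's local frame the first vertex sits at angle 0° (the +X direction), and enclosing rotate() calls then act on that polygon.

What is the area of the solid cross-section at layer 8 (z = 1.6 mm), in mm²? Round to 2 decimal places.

At z = 1.6 mm: the cone contributes a regular 12-gon of circumradius 6.900 (interpolated between r1=7.5 and r2=4.5 at t=0.200) (area = (12/2)·6.900²·sin(360°/12) = 142.83 mm²). Overall, the cross-section is a single solid region. Net area = 142.83 mm².

142.83 mm²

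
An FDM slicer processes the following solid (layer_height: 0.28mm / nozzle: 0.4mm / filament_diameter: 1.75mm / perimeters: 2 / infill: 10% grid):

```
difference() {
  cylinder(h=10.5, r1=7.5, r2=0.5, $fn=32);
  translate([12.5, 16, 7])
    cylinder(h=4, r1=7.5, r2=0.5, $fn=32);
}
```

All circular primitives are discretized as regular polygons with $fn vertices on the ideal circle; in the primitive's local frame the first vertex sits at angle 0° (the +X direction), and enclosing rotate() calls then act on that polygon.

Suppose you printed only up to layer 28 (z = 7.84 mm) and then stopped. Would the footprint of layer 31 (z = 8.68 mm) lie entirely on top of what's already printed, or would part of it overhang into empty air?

entirely on top

Compare the two slices. At z = 7.84: the cone contributes a regular 32-gon of circumradius 2.273 (interpolated between r1=7.5 and r2=0.5 at t=0.747) (area = (32/2)·2.273²·sin(360°/32) = 16.13 mm²); the cone at (12.5, 16) (r1=7.5→r2=0.5) has section circumradius 6.030 here — a regular 32-gon (area = (32/2)·6.030²·sin(360°/32) = 113.50 mm²); Subtracting the remaining from the first: starting from the cone (16.13 mm²), the cone at (12.5, 16) misses the remaining region (no effect) — area = 16.13 mm². At z = 8.68: the cone: at t=0.827 of its height the radius interpolates to r₁+(r₂−r₁)t = 1.713, giving a regular 32-gon of that circumradius (area = (32/2)·1.713²·sin(360°/32) = 9.16 mm²); the cone at (12.5, 16) (r1=7.5→r2=0.5) has section circumradius 4.560 here — a regular 32-gon (area = (32/2)·4.560²·sin(360°/32) = 64.91 mm²); After the difference (first − rest): starting from the cone (9.16 mm²), the cone at (12.5, 16) misses the remaining region (no effect) — area = 9.16 mm². Checking containment: the cross-section at z = 8.68 is a subset of the cross-section at z = 7.84.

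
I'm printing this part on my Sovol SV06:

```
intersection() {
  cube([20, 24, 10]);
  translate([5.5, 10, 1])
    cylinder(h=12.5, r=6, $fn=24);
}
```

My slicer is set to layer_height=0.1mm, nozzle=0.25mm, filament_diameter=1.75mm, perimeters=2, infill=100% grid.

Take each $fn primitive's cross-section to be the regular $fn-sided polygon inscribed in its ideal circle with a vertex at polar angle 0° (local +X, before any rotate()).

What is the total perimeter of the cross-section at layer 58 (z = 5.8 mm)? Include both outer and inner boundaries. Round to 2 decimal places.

At z = 5.8 mm: the 20×24 cube contributes its full rectangle (perimeter 88.00 mm); the r=6 cylinder at (5.5, 10) gives a regular 24-gon of circumradius 6 (constant along its height) (perimeter = 2·24·6.000·sin(180°/24) = 37.59 mm); Taking the intersection: the r=6 cylinder at (5.5, 10) partially overlaps the 20×24 cube; clipping to the common part keeps 110.36 mm² — boundary = 37.45 mm. Overall, the cross-section is a single solid region. Total boundary length (outer) = 37.45 mm.

37.45 mm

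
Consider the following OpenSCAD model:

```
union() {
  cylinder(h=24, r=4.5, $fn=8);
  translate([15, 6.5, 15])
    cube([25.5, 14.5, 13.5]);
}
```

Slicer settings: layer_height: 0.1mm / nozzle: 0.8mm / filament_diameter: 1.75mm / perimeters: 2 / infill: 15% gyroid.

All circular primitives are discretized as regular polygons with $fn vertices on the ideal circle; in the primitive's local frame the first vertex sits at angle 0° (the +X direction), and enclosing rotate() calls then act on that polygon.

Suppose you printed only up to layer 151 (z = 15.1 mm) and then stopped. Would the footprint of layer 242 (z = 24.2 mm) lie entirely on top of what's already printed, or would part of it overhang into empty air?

entirely on top

Compare the two slices. At z = 15.1: the r=4.5 cylinder contributes a regular 8-gon of circumradius 4.5 (area = (8/2)·4.500²·sin(360°/8) = 57.28 mm²); the 25.5×14.5 cube at (15, 6.5) contributes its full rectangle (area 369.75 mm²); Combining (union): the 2 present regions are separate (no shared area or edge), so areas and boundary lengths simply add and each stays a separate island — area = 427.03 mm². At z = 24.2: the cylinder is absent (z outside [0, 24]); the 25.5×14.5 cube at (15, 6.5) contributes its full rectangle (area 369.75 mm²); Merging all regions: only the 25.5×14.5 cube at (15, 6.5) is present, so the union is just that shape — area = 369.75 mm². Checking containment: the cross-section at z = 24.2 is a subset of the cross-section at z = 15.1.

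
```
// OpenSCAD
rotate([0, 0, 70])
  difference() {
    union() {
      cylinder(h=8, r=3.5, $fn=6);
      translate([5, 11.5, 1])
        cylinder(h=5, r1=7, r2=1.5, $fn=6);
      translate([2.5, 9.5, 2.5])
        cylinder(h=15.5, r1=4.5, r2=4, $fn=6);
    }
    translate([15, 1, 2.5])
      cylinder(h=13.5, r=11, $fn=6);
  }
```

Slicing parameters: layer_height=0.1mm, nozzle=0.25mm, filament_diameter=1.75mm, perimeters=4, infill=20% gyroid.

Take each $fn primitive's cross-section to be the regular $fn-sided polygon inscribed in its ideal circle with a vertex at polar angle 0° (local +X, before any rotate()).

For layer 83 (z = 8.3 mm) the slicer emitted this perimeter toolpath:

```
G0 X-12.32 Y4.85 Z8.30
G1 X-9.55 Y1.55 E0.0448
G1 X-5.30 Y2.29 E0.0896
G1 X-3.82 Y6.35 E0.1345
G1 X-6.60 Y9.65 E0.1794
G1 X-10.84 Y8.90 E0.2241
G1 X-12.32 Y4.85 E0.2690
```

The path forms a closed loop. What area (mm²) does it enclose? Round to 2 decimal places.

48.32 mm²

Apply the shoelace formula to the sequence of (X, Y) vertices; enclosed area = 48.32 mm².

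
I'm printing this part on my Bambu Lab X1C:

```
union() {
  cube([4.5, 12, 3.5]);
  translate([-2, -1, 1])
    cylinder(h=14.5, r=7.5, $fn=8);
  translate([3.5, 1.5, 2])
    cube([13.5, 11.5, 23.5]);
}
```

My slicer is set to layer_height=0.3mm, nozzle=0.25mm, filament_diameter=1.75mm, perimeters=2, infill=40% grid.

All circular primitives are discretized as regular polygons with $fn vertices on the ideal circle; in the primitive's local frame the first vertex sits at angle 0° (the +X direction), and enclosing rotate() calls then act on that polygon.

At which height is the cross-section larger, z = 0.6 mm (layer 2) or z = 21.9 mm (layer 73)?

Layer 2 (z = 0.6): the 4.5×12 cube contributes its full rectangle (area 54.00 mm²); the cylinder at (-2, -1) is absent (z outside [1, 15.5]); the cube at (3.5, 1.5) is absent (z outside [2, 25.5]); Taking the union: only the 4.5×12 cube is present, so the union is just that shape — area = 54.00 mm². So its area = 54.00 mm². Layer 73 (z = 21.9): the cube is not intersected at this z (z outside [0, 3.5]); the cylinder at (-2, -1) does not reach this height (z outside [1, 15.5]); the cube at (3.5, 1.5) (footprint 13.5×11.5) is included at this height (area 155.25 mm²); Taking the union: only the 13.5×11.5 cube at (3.5, 1.5) is present, so the union is just that shape — area = 155.25 mm². So its area = 155.25 mm². Layer 73 is larger (155.25 vs 54.00 mm²).

layer 73 (z = 21.9 mm)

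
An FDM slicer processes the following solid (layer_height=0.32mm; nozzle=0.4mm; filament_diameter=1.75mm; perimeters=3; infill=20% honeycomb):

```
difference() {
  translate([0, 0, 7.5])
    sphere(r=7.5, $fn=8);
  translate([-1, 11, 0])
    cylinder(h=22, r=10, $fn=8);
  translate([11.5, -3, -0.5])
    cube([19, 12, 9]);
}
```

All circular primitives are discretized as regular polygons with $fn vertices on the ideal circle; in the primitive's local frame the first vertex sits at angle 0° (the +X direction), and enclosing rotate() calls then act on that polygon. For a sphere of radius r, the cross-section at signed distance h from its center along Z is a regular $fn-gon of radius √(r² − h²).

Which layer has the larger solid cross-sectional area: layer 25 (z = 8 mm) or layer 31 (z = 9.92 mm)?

Layer 25 (z = 8): the sphere: section is a regular 8-gon, circumradius = √(r²−h²) = √(7.5²−0.5²) = 7.483 (area = (8/2)·7.483²·sin(360°/8) = 158.39 mm²); the r=10 cylinder at (-1, 11) contributes a regular 8-gon of circumradius 10 (area = (8/2)·10.000²·sin(360°/8) = 282.84 mm²); the 19×12 cube at (11.5, -3) contributes its full rectangle (area 228.00 mm²); After the difference (first − rest): starting from the r=7.5 sphere (158.39 mm²), the r=10 cylinder at (-1, 11) partially overlaps it — only the 46.62 mm² overlap (of its 282.84 mm²) is removed, clipping the outline; the 19×12 cube at (11.5, -3) misses the remaining region (no effect) — area = 111.77 mm². So its area = 111.77 mm². Layer 31 (z = 9.92): the r=7.5 sphere contributes a regular 8-gon of circumradius √(7.5²−2.42²) = 7.099 (area = (8/2)·7.099²·sin(360°/8) = 142.53 mm²); the r=10 cylinder at (-1, 11) gives a regular 8-gon of circumradius 10 (constant along its height) (area = (8/2)·10.000²·sin(360°/8) = 282.84 mm²); the cube at (11.5, -3) does not reach this height (z outside [-0.5, 8.5]); Taking the first minus the rest: starting from the r=7.5 sphere (142.53 mm²), the r=10 cylinder at (-1, 11) partially overlaps it — only the 41.33 mm² overlap (of its 282.84 mm²) is removed, clipping the outline — area = 101.20 mm². So its area = 101.20 mm². Layer 25 is larger (111.77 vs 101.20 mm²).

layer 25 (z = 8 mm)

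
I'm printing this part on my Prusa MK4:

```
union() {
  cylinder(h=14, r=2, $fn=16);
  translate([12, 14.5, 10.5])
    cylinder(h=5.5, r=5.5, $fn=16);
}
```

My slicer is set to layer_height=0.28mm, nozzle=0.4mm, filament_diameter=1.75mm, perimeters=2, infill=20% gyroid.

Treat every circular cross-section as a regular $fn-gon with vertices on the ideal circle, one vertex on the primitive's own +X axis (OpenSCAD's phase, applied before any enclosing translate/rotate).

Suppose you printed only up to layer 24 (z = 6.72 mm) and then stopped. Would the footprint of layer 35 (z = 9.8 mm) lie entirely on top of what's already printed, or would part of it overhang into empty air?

entirely on top

Compare the two slices. At z = 6.72: the r=2 cylinder contributes a regular 16-gon of circumradius 2 (area = (16/2)·2.000²·sin(360°/16) = 12.25 mm²); the cylinder at (12, 14.5) does not reach this height (z outside [10.5, 16]); Taking the union: only the r=2 cylinder is present, so the union is just that shape — area = 12.25 mm². At z = 9.8: the r=2 cylinder gives a regular 16-gon of circumradius 2 (constant along its height) (area = (16/2)·2.000²·sin(360°/16) = 12.25 mm²); the cylinder at (12, 14.5) is not intersected at this z (z outside [10.5, 16]); Merging all regions: only the r=2 cylinder is present, so the union is just that shape — area = 12.25 mm². Checking containment: the cross-section at z = 9.8 is a subset of the cross-section at z = 6.72.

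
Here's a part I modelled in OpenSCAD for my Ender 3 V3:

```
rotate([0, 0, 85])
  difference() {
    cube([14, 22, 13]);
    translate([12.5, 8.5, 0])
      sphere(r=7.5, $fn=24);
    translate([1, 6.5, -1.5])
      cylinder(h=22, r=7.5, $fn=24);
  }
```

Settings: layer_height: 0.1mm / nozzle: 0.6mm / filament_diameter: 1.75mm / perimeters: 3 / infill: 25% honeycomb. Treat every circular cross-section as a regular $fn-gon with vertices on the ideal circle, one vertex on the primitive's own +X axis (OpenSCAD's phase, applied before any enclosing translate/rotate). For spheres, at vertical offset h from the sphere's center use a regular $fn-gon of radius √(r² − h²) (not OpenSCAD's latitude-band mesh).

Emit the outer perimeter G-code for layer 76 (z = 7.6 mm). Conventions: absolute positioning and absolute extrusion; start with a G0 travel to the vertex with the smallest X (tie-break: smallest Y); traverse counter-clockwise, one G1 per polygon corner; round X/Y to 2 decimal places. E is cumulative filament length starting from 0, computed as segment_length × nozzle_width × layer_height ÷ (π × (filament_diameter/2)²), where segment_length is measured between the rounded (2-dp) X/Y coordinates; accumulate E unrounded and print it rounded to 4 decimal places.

At z = 7.6 mm: the cube is present — its section is the full 14×22 rectangle; the sphere at (12.5, 8.5) does not reach this height (|z−center|=7.600 > r=7.5); the r=7.5 cylinder at (1, 6.5) gives a regular 24-gon of circumradius 7.5 (constant along its height); Subtracting the remaining from the first: starting from the 14×22 cube, the r=7.5 cylinder at (1, 6.5) partially overlaps it — only the 98.92 mm² overlap (of its 174.70 mm²) is removed, clipping the outline — 1 connected region; (rotated 85° about Z; rotation is an isometry so areas/perimeters/island counts are preserved). The outline is a single polygon with 16 vertices. Extrusion per mm of travel: 0.6 × 0.1 / (π × 0.875²) = 0.024945. Accumulating E over each segment gives final E = 1.8457.

G0 X-21.92 Y1.92 Z7.60
G1 X-13.82 Y1.21 E0.2028
G1 X-13.86 Y2.22 E0.2280
G1 X-13.44 Y4.13 E0.2768
G1 X-12.53 Y5.86 E0.3256
G1 X-11.21 Y7.31 E0.3745
G1 X-9.56 Y8.36 E0.4233
G1 X-7.69 Y8.95 E0.4722
G1 X-5.73 Y9.03 E0.5211
G1 X-3.82 Y8.61 E0.5699
G1 X-2.09 Y7.71 E0.6186
G1 X-0.64 Y6.38 E0.6676
G1 X0.41 Y4.73 E0.7164
G1 X0.41 Y4.72 E0.7167
G1 X1.22 Y13.95 E0.9478
G1 X-20.70 Y15.86 E1.4967
G1 X-21.92 Y1.92 E1.8457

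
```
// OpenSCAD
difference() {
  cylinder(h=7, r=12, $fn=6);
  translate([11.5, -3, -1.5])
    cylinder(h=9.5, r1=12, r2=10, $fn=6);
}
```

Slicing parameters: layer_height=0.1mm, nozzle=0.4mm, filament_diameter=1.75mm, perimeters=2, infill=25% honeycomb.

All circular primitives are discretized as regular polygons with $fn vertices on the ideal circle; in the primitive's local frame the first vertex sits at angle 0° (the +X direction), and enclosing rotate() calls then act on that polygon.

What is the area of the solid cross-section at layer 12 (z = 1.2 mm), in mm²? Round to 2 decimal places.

256.79 mm²

At z = 1.2 mm: the cylinder: section is a regular 6-gon, circumradius r=12 (area = (6/2)·12.000²·sin(360°/6) = 374.12 mm²); the cone at (11.5, -3) (r1=12→r2=10) has section circumradius 11.432 here — a regular 6-gon (area = (6/2)·11.432²·sin(360°/6) = 339.52 mm²); Subtracting the remaining from the first: starting from the r=12 cylinder (374.12 mm²), the cone at (11.5, -3) partially overlaps it — only the 117.34 mm² overlap (of its 339.52 mm²) is removed, clipping the outline — area = 256.79 mm². Overall, the cross-section is a single solid region. Net area = 256.79 mm².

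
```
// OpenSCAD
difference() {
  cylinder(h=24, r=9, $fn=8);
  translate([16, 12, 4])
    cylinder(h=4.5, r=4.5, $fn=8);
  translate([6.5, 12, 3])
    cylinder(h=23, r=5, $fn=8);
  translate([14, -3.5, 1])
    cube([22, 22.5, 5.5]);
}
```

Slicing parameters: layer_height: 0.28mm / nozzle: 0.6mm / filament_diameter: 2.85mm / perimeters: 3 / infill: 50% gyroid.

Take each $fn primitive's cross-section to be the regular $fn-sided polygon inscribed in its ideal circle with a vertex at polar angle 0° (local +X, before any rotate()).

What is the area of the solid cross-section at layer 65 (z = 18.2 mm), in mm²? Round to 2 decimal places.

229.10 mm²

At z = 18.2 mm: the cylinder: section is a regular 8-gon, circumradius r=9 (area = (8/2)·9.000²·sin(360°/8) = 229.10 mm²); the cylinder at (16, 12) is absent (z outside [4, 8.5]); the r=5 cylinder at (6.5, 12) gives a regular 8-gon of circumradius 5 (constant along its height) (area = (8/2)·5.000²·sin(360°/8) = 70.71 mm²); the cube at (14, -3.5) is not intersected at this z (z outside [1, 6.5]); After the difference (first − rest): starting from the r=9 cylinder (229.10 mm²), the r=5 cylinder at (6.5, 12) misses the remaining region (no effect) — area = 229.10 mm². Overall, the cross-section is a single solid region. Net area = 229.10 mm².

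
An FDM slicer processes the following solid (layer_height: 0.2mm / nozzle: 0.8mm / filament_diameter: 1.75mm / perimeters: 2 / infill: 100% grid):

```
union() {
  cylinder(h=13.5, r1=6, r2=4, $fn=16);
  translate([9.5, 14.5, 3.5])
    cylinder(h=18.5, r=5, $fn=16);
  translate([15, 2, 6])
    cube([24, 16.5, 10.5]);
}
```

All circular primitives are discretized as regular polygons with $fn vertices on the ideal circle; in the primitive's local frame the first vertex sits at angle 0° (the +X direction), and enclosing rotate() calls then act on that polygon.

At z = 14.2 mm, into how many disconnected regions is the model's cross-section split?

2

At z = 14.2 mm: the cone does not reach this height (z outside [0, 13.5]); the r=5 cylinder at (9.5, 14.5) gives a regular 16-gon of circumradius 5 (constant along its height); the 24×16.5 cube at (15, 2) contributes its full rectangle; Taking the union: the 2 present regions are separate (no shared area or edge), so areas and boundary lengths simply add and each stays a separate island — 2 connected regions. The result has 2 disconnected regions.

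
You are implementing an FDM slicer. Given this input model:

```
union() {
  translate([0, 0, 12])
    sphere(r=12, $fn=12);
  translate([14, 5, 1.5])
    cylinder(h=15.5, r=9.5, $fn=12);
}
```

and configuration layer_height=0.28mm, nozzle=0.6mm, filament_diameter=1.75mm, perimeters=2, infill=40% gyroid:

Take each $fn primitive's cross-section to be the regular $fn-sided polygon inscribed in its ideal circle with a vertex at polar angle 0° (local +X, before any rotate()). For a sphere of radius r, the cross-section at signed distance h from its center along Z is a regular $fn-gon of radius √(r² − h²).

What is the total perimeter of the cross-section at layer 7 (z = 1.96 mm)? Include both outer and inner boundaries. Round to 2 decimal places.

89.42 mm

At z = 1.96 mm: the r=12 sphere contributes a regular 12-gon of circumradius √(12²−10.04²) = 6.573 (perimeter = 2·12·6.573·sin(180°/12) = 40.83 mm); the r=9.5 cylinder at (14, 5) gives a regular 12-gon of circumradius 9.5 (constant along its height) (perimeter = 2·12·9.500·sin(180°/12) = 59.01 mm); Merging all regions: the regions partially overlap (shared area 2.87 mm²), so the edge portions inside another operand are dropped and the merged outline is re-measured after clipping — boundary = 89.42 mm. Overall, the cross-section is a single solid region. Total boundary length (outer) = 89.42 mm.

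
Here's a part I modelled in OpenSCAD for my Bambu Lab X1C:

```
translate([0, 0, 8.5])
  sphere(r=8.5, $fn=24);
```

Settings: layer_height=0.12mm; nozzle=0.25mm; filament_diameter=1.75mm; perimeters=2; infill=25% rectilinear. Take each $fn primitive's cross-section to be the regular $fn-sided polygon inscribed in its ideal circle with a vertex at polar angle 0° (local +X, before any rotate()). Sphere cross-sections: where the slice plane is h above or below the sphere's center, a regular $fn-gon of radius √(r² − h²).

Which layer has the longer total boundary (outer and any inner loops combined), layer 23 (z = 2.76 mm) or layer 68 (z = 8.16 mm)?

Layer 23 (z = 2.76): the r=8.5 sphere slices to a regular 24-gon of circumradius 6.269 (√(r²−h²) with h=5.74 from center) (perimeter = 2·24·6.269·sin(180°/24) = 39.28 mm). So its perimeter = 39.28 mm. Layer 68 (z = 8.16): the r=8.5 sphere slices to a regular 24-gon of circumradius 8.493 (√(r²−h²) with h=0.34 from center) (perimeter = 2·24·8.493·sin(180°/24) = 53.21 mm). So its perimeter = 53.21 mm. Layer 68 is larger (53.21 vs 39.28 mm).

layer 68 (z = 8.16 mm)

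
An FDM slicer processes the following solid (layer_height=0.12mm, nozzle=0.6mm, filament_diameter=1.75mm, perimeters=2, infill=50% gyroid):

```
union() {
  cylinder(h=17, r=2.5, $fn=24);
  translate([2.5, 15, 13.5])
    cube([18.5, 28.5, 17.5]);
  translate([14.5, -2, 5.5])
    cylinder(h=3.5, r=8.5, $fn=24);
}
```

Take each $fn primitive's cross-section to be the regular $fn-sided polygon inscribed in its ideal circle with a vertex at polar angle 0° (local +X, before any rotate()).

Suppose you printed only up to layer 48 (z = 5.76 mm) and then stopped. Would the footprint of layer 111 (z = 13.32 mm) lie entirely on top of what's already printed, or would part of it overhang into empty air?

Compare the two slices. At z = 5.76: the cylinder: section is a regular 24-gon, circumradius r=2.5 (area = (24/2)·2.500²·sin(360°/24) = 19.41 mm²); the cube at (2.5, 15) is not intersected at this z (z outside [13.5, 31]); the cylinder at (14.5, -2): section is a regular 24-gon, circumradius r=8.5 (area = (24/2)·8.500²·sin(360°/24) = 224.40 mm²); Combining (union): the 2 present regions are separate (no shared area or edge), so areas and boundary lengths simply add and each stays a separate island — area = 243.81 mm². At z = 13.32: the cylinder: section is a regular 24-gon, circumradius r=2.5 (area = (24/2)·2.500²·sin(360°/24) = 19.41 mm²); the cube at (2.5, 15) does not reach this height (z outside [13.5, 31]); the cylinder at (14.5, -2) is absent (z outside [5.5, 9]); Combining (union): only the r=2.5 cylinder is present, so the union is just that shape — area = 19.41 mm². Checking containment: the cross-section at z = 13.32 is a subset of the cross-section at z = 5.76.

entirely on top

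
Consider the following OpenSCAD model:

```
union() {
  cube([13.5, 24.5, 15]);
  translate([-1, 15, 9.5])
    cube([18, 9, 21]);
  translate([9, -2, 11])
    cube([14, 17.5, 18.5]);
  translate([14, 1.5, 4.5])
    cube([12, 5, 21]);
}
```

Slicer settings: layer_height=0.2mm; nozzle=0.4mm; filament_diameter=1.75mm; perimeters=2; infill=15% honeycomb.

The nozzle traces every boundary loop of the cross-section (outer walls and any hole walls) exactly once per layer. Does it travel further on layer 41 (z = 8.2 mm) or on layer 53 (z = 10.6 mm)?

layer 53 (z = 10.6 mm)

Layer 41 (z = 8.2): the cube (footprint 13.5×24.5) is included at this height (perimeter 76.00 mm); the cube at (-1, 15) does not reach this height (z outside [9.5, 30.5]); the cube at (9, -2) does not reach this height (z outside [11, 29.5]); the 12×5 cube at (14, 1.5) contributes its full rectangle (perimeter 34.00 mm); Combining (union): the 2 present regions are separate (no shared area or edge), so areas and boundary lengths simply add and each stays a separate island — boundary = 110.00 mm. So its perimeter = 110.00 mm. Layer 53 (z = 10.6): the cube (footprint 13.5×24.5) is included at this height (perimeter 76.00 mm); the 18×9 cube at (-1, 15) contributes its full rectangle (perimeter 54.00 mm); the cube at (9, -2) is not intersected at this z (z outside [11, 29.5]); the cube at (14, 1.5) (footprint 12×5) is included at this height (perimeter 34.00 mm); Merging all regions: the regions partially overlap (shared area 121.50 mm²), so the edge portions inside another operand are dropped and the merged outline is re-measured after clipping — boundary = 119.00 mm. So its perimeter = 119.00 mm. Layer 53 is larger (119.00 vs 110.00 mm).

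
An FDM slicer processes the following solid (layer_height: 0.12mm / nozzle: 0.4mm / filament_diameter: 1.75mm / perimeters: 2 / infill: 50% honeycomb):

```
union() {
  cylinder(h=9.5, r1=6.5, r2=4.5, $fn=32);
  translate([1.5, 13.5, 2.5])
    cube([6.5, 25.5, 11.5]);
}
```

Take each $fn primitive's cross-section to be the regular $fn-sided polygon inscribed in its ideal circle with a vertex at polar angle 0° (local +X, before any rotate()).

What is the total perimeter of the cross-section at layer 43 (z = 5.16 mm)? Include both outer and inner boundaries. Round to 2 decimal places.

At z = 5.16 mm: the cone (r1=6.5→r2=4.5) has section circumradius 5.414 here — a regular 32-gon (perimeter = 2·32·5.414·sin(180°/32) = 33.96 mm); the cube at (1.5, 13.5) is present — its section is the full 6.5×25.5 rectangle (perimeter 64.00 mm); Combining (union): the 2 present regions are separate (no shared area or edge), so areas and boundary lengths simply add and each stays a separate island — boundary = 97.96 mm. Overall, the cross-section has 2 separate islands. Total boundary length (outer) = 97.96 mm.

97.96 mm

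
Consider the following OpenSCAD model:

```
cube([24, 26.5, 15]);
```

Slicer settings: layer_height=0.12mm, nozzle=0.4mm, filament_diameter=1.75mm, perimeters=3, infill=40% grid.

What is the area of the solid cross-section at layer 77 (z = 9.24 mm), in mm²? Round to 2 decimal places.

636.00 mm²

At z = 9.24 mm: the cube (footprint 24×26.5) is included at this height (area 636.00 mm²). Overall, the cross-section is a single solid region. Net area = 636.00 mm².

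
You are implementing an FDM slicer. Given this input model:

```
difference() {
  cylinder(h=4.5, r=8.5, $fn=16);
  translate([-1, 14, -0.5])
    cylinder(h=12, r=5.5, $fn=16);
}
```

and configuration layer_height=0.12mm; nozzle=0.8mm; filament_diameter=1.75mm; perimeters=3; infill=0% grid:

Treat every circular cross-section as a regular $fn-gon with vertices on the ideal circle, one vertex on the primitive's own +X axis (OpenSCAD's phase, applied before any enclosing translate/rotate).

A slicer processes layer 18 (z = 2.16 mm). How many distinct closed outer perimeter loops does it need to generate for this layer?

1

At z = 2.16 mm: the r=8.5 cylinder gives a regular 16-gon of circumradius 8.5 (constant along its height); the r=5.5 cylinder at (-1, 14) contributes a regular 16-gon of circumradius 5.5; Taking the first minus the rest: starting from the r=8.5 cylinder, the r=5.5 cylinder at (-1, 14) misses the remaining region (no effect) — 1 connected region. The result has 1 disconnected region.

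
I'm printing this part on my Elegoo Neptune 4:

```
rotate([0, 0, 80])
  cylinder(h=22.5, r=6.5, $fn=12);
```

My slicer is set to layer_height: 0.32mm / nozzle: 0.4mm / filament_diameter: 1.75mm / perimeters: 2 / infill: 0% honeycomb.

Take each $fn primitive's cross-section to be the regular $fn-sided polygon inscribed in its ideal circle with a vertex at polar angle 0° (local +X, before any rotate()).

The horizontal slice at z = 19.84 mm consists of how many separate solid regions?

At z = 19.84 mm: the r=6.5 cylinder gives a regular 12-gon of circumradius 6.5 (constant along its height); (whole slice rotated 80° about Z — lengths, areas and connectivity unchanged). The result has 1 disconnected region.

1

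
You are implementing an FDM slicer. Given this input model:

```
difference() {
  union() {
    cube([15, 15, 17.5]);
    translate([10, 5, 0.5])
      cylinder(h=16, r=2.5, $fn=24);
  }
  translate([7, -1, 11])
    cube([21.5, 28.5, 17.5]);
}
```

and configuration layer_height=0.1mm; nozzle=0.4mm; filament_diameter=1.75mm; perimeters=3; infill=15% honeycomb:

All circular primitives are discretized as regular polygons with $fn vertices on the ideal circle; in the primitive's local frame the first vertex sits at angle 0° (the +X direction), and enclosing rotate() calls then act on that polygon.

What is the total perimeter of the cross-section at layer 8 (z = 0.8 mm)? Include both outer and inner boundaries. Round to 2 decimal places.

60.00 mm

At z = 0.8 mm: the cube (footprint 15×15) is included at this height (perimeter 60.00 mm); the r=2.5 cylinder at (10, 5) gives a regular 24-gon of circumradius 2.5 (constant along its height) (perimeter = 2·24·2.500·sin(180°/24) = 15.66 mm); Taking the union: the r=2.5 cylinder at (10, 5) lies entirely inside the 15×15 cube, so the union is just the 15×15 cube — boundary = 60.00 mm; the cube at (7, -1) is not intersected at this z (z outside [11, 28.5]); Taking the first minus the rest: none of the subtracted shapes is present at this height, so the result so far is unchanged — boundary = 60.00 mm. Overall, the cross-section is a single solid region. Total boundary length (outer) = 60.00 mm.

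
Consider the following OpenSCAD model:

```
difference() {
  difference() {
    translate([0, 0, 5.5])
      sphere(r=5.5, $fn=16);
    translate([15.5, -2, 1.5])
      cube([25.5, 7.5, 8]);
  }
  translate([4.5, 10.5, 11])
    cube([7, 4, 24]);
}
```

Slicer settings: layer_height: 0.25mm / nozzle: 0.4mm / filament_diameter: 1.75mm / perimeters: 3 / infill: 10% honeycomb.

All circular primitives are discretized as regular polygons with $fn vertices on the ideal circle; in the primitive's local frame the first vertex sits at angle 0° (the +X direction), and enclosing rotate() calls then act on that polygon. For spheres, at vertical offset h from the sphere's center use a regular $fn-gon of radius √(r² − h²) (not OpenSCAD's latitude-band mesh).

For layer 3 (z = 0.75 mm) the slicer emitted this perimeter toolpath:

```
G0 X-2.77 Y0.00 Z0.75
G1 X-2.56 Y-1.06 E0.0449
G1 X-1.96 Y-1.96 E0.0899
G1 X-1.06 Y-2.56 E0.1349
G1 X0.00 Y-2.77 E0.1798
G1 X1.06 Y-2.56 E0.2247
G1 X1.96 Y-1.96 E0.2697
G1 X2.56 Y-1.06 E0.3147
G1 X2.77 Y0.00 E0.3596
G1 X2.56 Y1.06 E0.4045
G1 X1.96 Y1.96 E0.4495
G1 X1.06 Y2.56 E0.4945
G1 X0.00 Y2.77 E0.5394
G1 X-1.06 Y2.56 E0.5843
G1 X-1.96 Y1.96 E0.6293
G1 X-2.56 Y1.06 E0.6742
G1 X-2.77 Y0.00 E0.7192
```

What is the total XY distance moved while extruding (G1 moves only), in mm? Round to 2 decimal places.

Sum the Euclidean lengths of each G1 segment: total = 17.30 mm.

17.30 mm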